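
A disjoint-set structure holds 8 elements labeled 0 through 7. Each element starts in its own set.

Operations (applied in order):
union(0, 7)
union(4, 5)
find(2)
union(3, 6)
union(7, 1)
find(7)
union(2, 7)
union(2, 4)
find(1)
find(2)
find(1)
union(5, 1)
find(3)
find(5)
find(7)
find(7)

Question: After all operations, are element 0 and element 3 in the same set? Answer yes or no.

Answer: no

Derivation:
Step 1: union(0, 7) -> merged; set of 0 now {0, 7}
Step 2: union(4, 5) -> merged; set of 4 now {4, 5}
Step 3: find(2) -> no change; set of 2 is {2}
Step 4: union(3, 6) -> merged; set of 3 now {3, 6}
Step 5: union(7, 1) -> merged; set of 7 now {0, 1, 7}
Step 6: find(7) -> no change; set of 7 is {0, 1, 7}
Step 7: union(2, 7) -> merged; set of 2 now {0, 1, 2, 7}
Step 8: union(2, 4) -> merged; set of 2 now {0, 1, 2, 4, 5, 7}
Step 9: find(1) -> no change; set of 1 is {0, 1, 2, 4, 5, 7}
Step 10: find(2) -> no change; set of 2 is {0, 1, 2, 4, 5, 7}
Step 11: find(1) -> no change; set of 1 is {0, 1, 2, 4, 5, 7}
Step 12: union(5, 1) -> already same set; set of 5 now {0, 1, 2, 4, 5, 7}
Step 13: find(3) -> no change; set of 3 is {3, 6}
Step 14: find(5) -> no change; set of 5 is {0, 1, 2, 4, 5, 7}
Step 15: find(7) -> no change; set of 7 is {0, 1, 2, 4, 5, 7}
Step 16: find(7) -> no change; set of 7 is {0, 1, 2, 4, 5, 7}
Set of 0: {0, 1, 2, 4, 5, 7}; 3 is not a member.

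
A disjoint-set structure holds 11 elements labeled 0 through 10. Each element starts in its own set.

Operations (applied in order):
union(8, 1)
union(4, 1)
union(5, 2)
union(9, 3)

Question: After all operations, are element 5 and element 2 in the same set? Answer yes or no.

Step 1: union(8, 1) -> merged; set of 8 now {1, 8}
Step 2: union(4, 1) -> merged; set of 4 now {1, 4, 8}
Step 3: union(5, 2) -> merged; set of 5 now {2, 5}
Step 4: union(9, 3) -> merged; set of 9 now {3, 9}
Set of 5: {2, 5}; 2 is a member.

Answer: yes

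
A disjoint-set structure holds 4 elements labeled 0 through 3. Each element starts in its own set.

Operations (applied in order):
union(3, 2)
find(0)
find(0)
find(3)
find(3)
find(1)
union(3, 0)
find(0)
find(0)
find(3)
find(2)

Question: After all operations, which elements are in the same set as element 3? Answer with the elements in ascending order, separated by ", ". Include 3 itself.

Answer: 0, 2, 3

Derivation:
Step 1: union(3, 2) -> merged; set of 3 now {2, 3}
Step 2: find(0) -> no change; set of 0 is {0}
Step 3: find(0) -> no change; set of 0 is {0}
Step 4: find(3) -> no change; set of 3 is {2, 3}
Step 5: find(3) -> no change; set of 3 is {2, 3}
Step 6: find(1) -> no change; set of 1 is {1}
Step 7: union(3, 0) -> merged; set of 3 now {0, 2, 3}
Step 8: find(0) -> no change; set of 0 is {0, 2, 3}
Step 9: find(0) -> no change; set of 0 is {0, 2, 3}
Step 10: find(3) -> no change; set of 3 is {0, 2, 3}
Step 11: find(2) -> no change; set of 2 is {0, 2, 3}
Component of 3: {0, 2, 3}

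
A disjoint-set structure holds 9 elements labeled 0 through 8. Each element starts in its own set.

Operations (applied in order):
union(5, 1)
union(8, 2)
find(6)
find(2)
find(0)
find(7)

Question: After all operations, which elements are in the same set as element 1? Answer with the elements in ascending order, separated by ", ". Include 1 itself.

Step 1: union(5, 1) -> merged; set of 5 now {1, 5}
Step 2: union(8, 2) -> merged; set of 8 now {2, 8}
Step 3: find(6) -> no change; set of 6 is {6}
Step 4: find(2) -> no change; set of 2 is {2, 8}
Step 5: find(0) -> no change; set of 0 is {0}
Step 6: find(7) -> no change; set of 7 is {7}
Component of 1: {1, 5}

Answer: 1, 5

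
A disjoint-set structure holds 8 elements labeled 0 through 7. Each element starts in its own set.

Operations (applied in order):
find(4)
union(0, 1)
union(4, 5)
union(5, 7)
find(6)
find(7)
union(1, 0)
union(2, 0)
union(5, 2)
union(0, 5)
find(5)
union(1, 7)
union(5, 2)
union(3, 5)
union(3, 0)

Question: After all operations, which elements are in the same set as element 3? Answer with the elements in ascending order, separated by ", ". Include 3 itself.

Step 1: find(4) -> no change; set of 4 is {4}
Step 2: union(0, 1) -> merged; set of 0 now {0, 1}
Step 3: union(4, 5) -> merged; set of 4 now {4, 5}
Step 4: union(5, 7) -> merged; set of 5 now {4, 5, 7}
Step 5: find(6) -> no change; set of 6 is {6}
Step 6: find(7) -> no change; set of 7 is {4, 5, 7}
Step 7: union(1, 0) -> already same set; set of 1 now {0, 1}
Step 8: union(2, 0) -> merged; set of 2 now {0, 1, 2}
Step 9: union(5, 2) -> merged; set of 5 now {0, 1, 2, 4, 5, 7}
Step 10: union(0, 5) -> already same set; set of 0 now {0, 1, 2, 4, 5, 7}
Step 11: find(5) -> no change; set of 5 is {0, 1, 2, 4, 5, 7}
Step 12: union(1, 7) -> already same set; set of 1 now {0, 1, 2, 4, 5, 7}
Step 13: union(5, 2) -> already same set; set of 5 now {0, 1, 2, 4, 5, 7}
Step 14: union(3, 5) -> merged; set of 3 now {0, 1, 2, 3, 4, 5, 7}
Step 15: union(3, 0) -> already same set; set of 3 now {0, 1, 2, 3, 4, 5, 7}
Component of 3: {0, 1, 2, 3, 4, 5, 7}

Answer: 0, 1, 2, 3, 4, 5, 7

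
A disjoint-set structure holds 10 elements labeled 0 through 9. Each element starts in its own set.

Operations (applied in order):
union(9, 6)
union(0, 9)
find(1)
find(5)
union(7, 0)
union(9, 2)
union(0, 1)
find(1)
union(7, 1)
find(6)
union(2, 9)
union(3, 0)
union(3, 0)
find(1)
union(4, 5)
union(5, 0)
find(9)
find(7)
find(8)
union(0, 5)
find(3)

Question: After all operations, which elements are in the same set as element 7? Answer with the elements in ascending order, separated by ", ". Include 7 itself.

Step 1: union(9, 6) -> merged; set of 9 now {6, 9}
Step 2: union(0, 9) -> merged; set of 0 now {0, 6, 9}
Step 3: find(1) -> no change; set of 1 is {1}
Step 4: find(5) -> no change; set of 5 is {5}
Step 5: union(7, 0) -> merged; set of 7 now {0, 6, 7, 9}
Step 6: union(9, 2) -> merged; set of 9 now {0, 2, 6, 7, 9}
Step 7: union(0, 1) -> merged; set of 0 now {0, 1, 2, 6, 7, 9}
Step 8: find(1) -> no change; set of 1 is {0, 1, 2, 6, 7, 9}
Step 9: union(7, 1) -> already same set; set of 7 now {0, 1, 2, 6, 7, 9}
Step 10: find(6) -> no change; set of 6 is {0, 1, 2, 6, 7, 9}
Step 11: union(2, 9) -> already same set; set of 2 now {0, 1, 2, 6, 7, 9}
Step 12: union(3, 0) -> merged; set of 3 now {0, 1, 2, 3, 6, 7, 9}
Step 13: union(3, 0) -> already same set; set of 3 now {0, 1, 2, 3, 6, 7, 9}
Step 14: find(1) -> no change; set of 1 is {0, 1, 2, 3, 6, 7, 9}
Step 15: union(4, 5) -> merged; set of 4 now {4, 5}
Step 16: union(5, 0) -> merged; set of 5 now {0, 1, 2, 3, 4, 5, 6, 7, 9}
Step 17: find(9) -> no change; set of 9 is {0, 1, 2, 3, 4, 5, 6, 7, 9}
Step 18: find(7) -> no change; set of 7 is {0, 1, 2, 3, 4, 5, 6, 7, 9}
Step 19: find(8) -> no change; set of 8 is {8}
Step 20: union(0, 5) -> already same set; set of 0 now {0, 1, 2, 3, 4, 5, 6, 7, 9}
Step 21: find(3) -> no change; set of 3 is {0, 1, 2, 3, 4, 5, 6, 7, 9}
Component of 7: {0, 1, 2, 3, 4, 5, 6, 7, 9}

Answer: 0, 1, 2, 3, 4, 5, 6, 7, 9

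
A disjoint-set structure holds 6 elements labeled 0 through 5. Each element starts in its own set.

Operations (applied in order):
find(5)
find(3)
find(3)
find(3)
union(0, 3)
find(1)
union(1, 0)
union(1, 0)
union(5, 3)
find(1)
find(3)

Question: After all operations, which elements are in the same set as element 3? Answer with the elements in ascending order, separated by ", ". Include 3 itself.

Step 1: find(5) -> no change; set of 5 is {5}
Step 2: find(3) -> no change; set of 3 is {3}
Step 3: find(3) -> no change; set of 3 is {3}
Step 4: find(3) -> no change; set of 3 is {3}
Step 5: union(0, 3) -> merged; set of 0 now {0, 3}
Step 6: find(1) -> no change; set of 1 is {1}
Step 7: union(1, 0) -> merged; set of 1 now {0, 1, 3}
Step 8: union(1, 0) -> already same set; set of 1 now {0, 1, 3}
Step 9: union(5, 3) -> merged; set of 5 now {0, 1, 3, 5}
Step 10: find(1) -> no change; set of 1 is {0, 1, 3, 5}
Step 11: find(3) -> no change; set of 3 is {0, 1, 3, 5}
Component of 3: {0, 1, 3, 5}

Answer: 0, 1, 3, 5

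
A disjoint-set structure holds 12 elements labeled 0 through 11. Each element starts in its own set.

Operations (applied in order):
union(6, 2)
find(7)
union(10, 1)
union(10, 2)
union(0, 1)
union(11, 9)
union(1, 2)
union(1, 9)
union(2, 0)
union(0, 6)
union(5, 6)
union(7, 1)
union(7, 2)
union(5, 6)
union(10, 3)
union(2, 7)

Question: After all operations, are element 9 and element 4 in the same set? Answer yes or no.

Answer: no

Derivation:
Step 1: union(6, 2) -> merged; set of 6 now {2, 6}
Step 2: find(7) -> no change; set of 7 is {7}
Step 3: union(10, 1) -> merged; set of 10 now {1, 10}
Step 4: union(10, 2) -> merged; set of 10 now {1, 2, 6, 10}
Step 5: union(0, 1) -> merged; set of 0 now {0, 1, 2, 6, 10}
Step 6: union(11, 9) -> merged; set of 11 now {9, 11}
Step 7: union(1, 2) -> already same set; set of 1 now {0, 1, 2, 6, 10}
Step 8: union(1, 9) -> merged; set of 1 now {0, 1, 2, 6, 9, 10, 11}
Step 9: union(2, 0) -> already same set; set of 2 now {0, 1, 2, 6, 9, 10, 11}
Step 10: union(0, 6) -> already same set; set of 0 now {0, 1, 2, 6, 9, 10, 11}
Step 11: union(5, 6) -> merged; set of 5 now {0, 1, 2, 5, 6, 9, 10, 11}
Step 12: union(7, 1) -> merged; set of 7 now {0, 1, 2, 5, 6, 7, 9, 10, 11}
Step 13: union(7, 2) -> already same set; set of 7 now {0, 1, 2, 5, 6, 7, 9, 10, 11}
Step 14: union(5, 6) -> already same set; set of 5 now {0, 1, 2, 5, 6, 7, 9, 10, 11}
Step 15: union(10, 3) -> merged; set of 10 now {0, 1, 2, 3, 5, 6, 7, 9, 10, 11}
Step 16: union(2, 7) -> already same set; set of 2 now {0, 1, 2, 3, 5, 6, 7, 9, 10, 11}
Set of 9: {0, 1, 2, 3, 5, 6, 7, 9, 10, 11}; 4 is not a member.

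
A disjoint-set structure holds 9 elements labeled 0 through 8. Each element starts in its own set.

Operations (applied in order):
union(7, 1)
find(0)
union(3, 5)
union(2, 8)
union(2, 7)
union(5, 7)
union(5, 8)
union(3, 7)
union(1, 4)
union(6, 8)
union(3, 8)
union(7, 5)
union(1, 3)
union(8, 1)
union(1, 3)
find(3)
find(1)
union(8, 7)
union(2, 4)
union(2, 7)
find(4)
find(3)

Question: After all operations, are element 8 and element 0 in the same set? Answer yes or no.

Answer: no

Derivation:
Step 1: union(7, 1) -> merged; set of 7 now {1, 7}
Step 2: find(0) -> no change; set of 0 is {0}
Step 3: union(3, 5) -> merged; set of 3 now {3, 5}
Step 4: union(2, 8) -> merged; set of 2 now {2, 8}
Step 5: union(2, 7) -> merged; set of 2 now {1, 2, 7, 8}
Step 6: union(5, 7) -> merged; set of 5 now {1, 2, 3, 5, 7, 8}
Step 7: union(5, 8) -> already same set; set of 5 now {1, 2, 3, 5, 7, 8}
Step 8: union(3, 7) -> already same set; set of 3 now {1, 2, 3, 5, 7, 8}
Step 9: union(1, 4) -> merged; set of 1 now {1, 2, 3, 4, 5, 7, 8}
Step 10: union(6, 8) -> merged; set of 6 now {1, 2, 3, 4, 5, 6, 7, 8}
Step 11: union(3, 8) -> already same set; set of 3 now {1, 2, 3, 4, 5, 6, 7, 8}
Step 12: union(7, 5) -> already same set; set of 7 now {1, 2, 3, 4, 5, 6, 7, 8}
Step 13: union(1, 3) -> already same set; set of 1 now {1, 2, 3, 4, 5, 6, 7, 8}
Step 14: union(8, 1) -> already same set; set of 8 now {1, 2, 3, 4, 5, 6, 7, 8}
Step 15: union(1, 3) -> already same set; set of 1 now {1, 2, 3, 4, 5, 6, 7, 8}
Step 16: find(3) -> no change; set of 3 is {1, 2, 3, 4, 5, 6, 7, 8}
Step 17: find(1) -> no change; set of 1 is {1, 2, 3, 4, 5, 6, 7, 8}
Step 18: union(8, 7) -> already same set; set of 8 now {1, 2, 3, 4, 5, 6, 7, 8}
Step 19: union(2, 4) -> already same set; set of 2 now {1, 2, 3, 4, 5, 6, 7, 8}
Step 20: union(2, 7) -> already same set; set of 2 now {1, 2, 3, 4, 5, 6, 7, 8}
Step 21: find(4) -> no change; set of 4 is {1, 2, 3, 4, 5, 6, 7, 8}
Step 22: find(3) -> no change; set of 3 is {1, 2, 3, 4, 5, 6, 7, 8}
Set of 8: {1, 2, 3, 4, 5, 6, 7, 8}; 0 is not a member.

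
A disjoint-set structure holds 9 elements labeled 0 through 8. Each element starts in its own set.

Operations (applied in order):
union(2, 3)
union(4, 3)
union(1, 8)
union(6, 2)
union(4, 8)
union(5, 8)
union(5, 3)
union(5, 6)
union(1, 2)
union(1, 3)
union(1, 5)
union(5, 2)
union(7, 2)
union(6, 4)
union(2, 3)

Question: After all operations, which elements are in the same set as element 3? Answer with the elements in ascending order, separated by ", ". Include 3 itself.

Step 1: union(2, 3) -> merged; set of 2 now {2, 3}
Step 2: union(4, 3) -> merged; set of 4 now {2, 3, 4}
Step 3: union(1, 8) -> merged; set of 1 now {1, 8}
Step 4: union(6, 2) -> merged; set of 6 now {2, 3, 4, 6}
Step 5: union(4, 8) -> merged; set of 4 now {1, 2, 3, 4, 6, 8}
Step 6: union(5, 8) -> merged; set of 5 now {1, 2, 3, 4, 5, 6, 8}
Step 7: union(5, 3) -> already same set; set of 5 now {1, 2, 3, 4, 5, 6, 8}
Step 8: union(5, 6) -> already same set; set of 5 now {1, 2, 3, 4, 5, 6, 8}
Step 9: union(1, 2) -> already same set; set of 1 now {1, 2, 3, 4, 5, 6, 8}
Step 10: union(1, 3) -> already same set; set of 1 now {1, 2, 3, 4, 5, 6, 8}
Step 11: union(1, 5) -> already same set; set of 1 now {1, 2, 3, 4, 5, 6, 8}
Step 12: union(5, 2) -> already same set; set of 5 now {1, 2, 3, 4, 5, 6, 8}
Step 13: union(7, 2) -> merged; set of 7 now {1, 2, 3, 4, 5, 6, 7, 8}
Step 14: union(6, 4) -> already same set; set of 6 now {1, 2, 3, 4, 5, 6, 7, 8}
Step 15: union(2, 3) -> already same set; set of 2 now {1, 2, 3, 4, 5, 6, 7, 8}
Component of 3: {1, 2, 3, 4, 5, 6, 7, 8}

Answer: 1, 2, 3, 4, 5, 6, 7, 8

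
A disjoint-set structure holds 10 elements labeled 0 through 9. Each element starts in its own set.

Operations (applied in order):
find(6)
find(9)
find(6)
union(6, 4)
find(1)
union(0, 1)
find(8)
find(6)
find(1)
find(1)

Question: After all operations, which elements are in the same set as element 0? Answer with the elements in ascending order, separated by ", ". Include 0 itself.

Step 1: find(6) -> no change; set of 6 is {6}
Step 2: find(9) -> no change; set of 9 is {9}
Step 3: find(6) -> no change; set of 6 is {6}
Step 4: union(6, 4) -> merged; set of 6 now {4, 6}
Step 5: find(1) -> no change; set of 1 is {1}
Step 6: union(0, 1) -> merged; set of 0 now {0, 1}
Step 7: find(8) -> no change; set of 8 is {8}
Step 8: find(6) -> no change; set of 6 is {4, 6}
Step 9: find(1) -> no change; set of 1 is {0, 1}
Step 10: find(1) -> no change; set of 1 is {0, 1}
Component of 0: {0, 1}

Answer: 0, 1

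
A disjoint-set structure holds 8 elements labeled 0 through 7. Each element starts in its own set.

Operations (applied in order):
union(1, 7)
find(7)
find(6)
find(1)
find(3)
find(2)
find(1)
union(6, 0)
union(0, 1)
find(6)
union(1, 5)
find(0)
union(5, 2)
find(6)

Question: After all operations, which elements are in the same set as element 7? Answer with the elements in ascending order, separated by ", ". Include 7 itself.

Answer: 0, 1, 2, 5, 6, 7

Derivation:
Step 1: union(1, 7) -> merged; set of 1 now {1, 7}
Step 2: find(7) -> no change; set of 7 is {1, 7}
Step 3: find(6) -> no change; set of 6 is {6}
Step 4: find(1) -> no change; set of 1 is {1, 7}
Step 5: find(3) -> no change; set of 3 is {3}
Step 6: find(2) -> no change; set of 2 is {2}
Step 7: find(1) -> no change; set of 1 is {1, 7}
Step 8: union(6, 0) -> merged; set of 6 now {0, 6}
Step 9: union(0, 1) -> merged; set of 0 now {0, 1, 6, 7}
Step 10: find(6) -> no change; set of 6 is {0, 1, 6, 7}
Step 11: union(1, 5) -> merged; set of 1 now {0, 1, 5, 6, 7}
Step 12: find(0) -> no change; set of 0 is {0, 1, 5, 6, 7}
Step 13: union(5, 2) -> merged; set of 5 now {0, 1, 2, 5, 6, 7}
Step 14: find(6) -> no change; set of 6 is {0, 1, 2, 5, 6, 7}
Component of 7: {0, 1, 2, 5, 6, 7}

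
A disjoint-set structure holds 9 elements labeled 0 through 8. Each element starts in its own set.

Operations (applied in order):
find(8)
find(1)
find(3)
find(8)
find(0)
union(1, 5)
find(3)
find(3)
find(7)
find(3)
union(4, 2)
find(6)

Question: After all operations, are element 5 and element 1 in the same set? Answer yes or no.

Answer: yes

Derivation:
Step 1: find(8) -> no change; set of 8 is {8}
Step 2: find(1) -> no change; set of 1 is {1}
Step 3: find(3) -> no change; set of 3 is {3}
Step 4: find(8) -> no change; set of 8 is {8}
Step 5: find(0) -> no change; set of 0 is {0}
Step 6: union(1, 5) -> merged; set of 1 now {1, 5}
Step 7: find(3) -> no change; set of 3 is {3}
Step 8: find(3) -> no change; set of 3 is {3}
Step 9: find(7) -> no change; set of 7 is {7}
Step 10: find(3) -> no change; set of 3 is {3}
Step 11: union(4, 2) -> merged; set of 4 now {2, 4}
Step 12: find(6) -> no change; set of 6 is {6}
Set of 5: {1, 5}; 1 is a member.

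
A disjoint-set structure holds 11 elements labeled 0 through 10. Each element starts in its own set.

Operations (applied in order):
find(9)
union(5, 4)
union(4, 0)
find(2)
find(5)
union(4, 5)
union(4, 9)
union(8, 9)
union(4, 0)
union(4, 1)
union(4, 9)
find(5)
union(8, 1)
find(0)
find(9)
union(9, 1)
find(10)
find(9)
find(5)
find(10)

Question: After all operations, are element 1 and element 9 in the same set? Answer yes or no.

Step 1: find(9) -> no change; set of 9 is {9}
Step 2: union(5, 4) -> merged; set of 5 now {4, 5}
Step 3: union(4, 0) -> merged; set of 4 now {0, 4, 5}
Step 4: find(2) -> no change; set of 2 is {2}
Step 5: find(5) -> no change; set of 5 is {0, 4, 5}
Step 6: union(4, 5) -> already same set; set of 4 now {0, 4, 5}
Step 7: union(4, 9) -> merged; set of 4 now {0, 4, 5, 9}
Step 8: union(8, 9) -> merged; set of 8 now {0, 4, 5, 8, 9}
Step 9: union(4, 0) -> already same set; set of 4 now {0, 4, 5, 8, 9}
Step 10: union(4, 1) -> merged; set of 4 now {0, 1, 4, 5, 8, 9}
Step 11: union(4, 9) -> already same set; set of 4 now {0, 1, 4, 5, 8, 9}
Step 12: find(5) -> no change; set of 5 is {0, 1, 4, 5, 8, 9}
Step 13: union(8, 1) -> already same set; set of 8 now {0, 1, 4, 5, 8, 9}
Step 14: find(0) -> no change; set of 0 is {0, 1, 4, 5, 8, 9}
Step 15: find(9) -> no change; set of 9 is {0, 1, 4, 5, 8, 9}
Step 16: union(9, 1) -> already same set; set of 9 now {0, 1, 4, 5, 8, 9}
Step 17: find(10) -> no change; set of 10 is {10}
Step 18: find(9) -> no change; set of 9 is {0, 1, 4, 5, 8, 9}
Step 19: find(5) -> no change; set of 5 is {0, 1, 4, 5, 8, 9}
Step 20: find(10) -> no change; set of 10 is {10}
Set of 1: {0, 1, 4, 5, 8, 9}; 9 is a member.

Answer: yes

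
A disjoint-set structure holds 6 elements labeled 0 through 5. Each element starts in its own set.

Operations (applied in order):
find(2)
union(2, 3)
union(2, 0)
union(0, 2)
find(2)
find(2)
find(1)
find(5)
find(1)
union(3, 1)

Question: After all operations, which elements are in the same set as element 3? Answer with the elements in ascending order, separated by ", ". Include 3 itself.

Answer: 0, 1, 2, 3

Derivation:
Step 1: find(2) -> no change; set of 2 is {2}
Step 2: union(2, 3) -> merged; set of 2 now {2, 3}
Step 3: union(2, 0) -> merged; set of 2 now {0, 2, 3}
Step 4: union(0, 2) -> already same set; set of 0 now {0, 2, 3}
Step 5: find(2) -> no change; set of 2 is {0, 2, 3}
Step 6: find(2) -> no change; set of 2 is {0, 2, 3}
Step 7: find(1) -> no change; set of 1 is {1}
Step 8: find(5) -> no change; set of 5 is {5}
Step 9: find(1) -> no change; set of 1 is {1}
Step 10: union(3, 1) -> merged; set of 3 now {0, 1, 2, 3}
Component of 3: {0, 1, 2, 3}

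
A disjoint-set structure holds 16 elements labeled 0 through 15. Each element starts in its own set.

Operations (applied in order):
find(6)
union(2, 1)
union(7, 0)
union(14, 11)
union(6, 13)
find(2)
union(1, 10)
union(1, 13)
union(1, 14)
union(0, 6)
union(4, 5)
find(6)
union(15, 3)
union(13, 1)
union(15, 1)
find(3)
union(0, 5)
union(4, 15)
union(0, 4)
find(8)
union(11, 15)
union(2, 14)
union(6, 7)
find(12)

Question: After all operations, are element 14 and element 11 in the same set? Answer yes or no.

Answer: yes

Derivation:
Step 1: find(6) -> no change; set of 6 is {6}
Step 2: union(2, 1) -> merged; set of 2 now {1, 2}
Step 3: union(7, 0) -> merged; set of 7 now {0, 7}
Step 4: union(14, 11) -> merged; set of 14 now {11, 14}
Step 5: union(6, 13) -> merged; set of 6 now {6, 13}
Step 6: find(2) -> no change; set of 2 is {1, 2}
Step 7: union(1, 10) -> merged; set of 1 now {1, 2, 10}
Step 8: union(1, 13) -> merged; set of 1 now {1, 2, 6, 10, 13}
Step 9: union(1, 14) -> merged; set of 1 now {1, 2, 6, 10, 11, 13, 14}
Step 10: union(0, 6) -> merged; set of 0 now {0, 1, 2, 6, 7, 10, 11, 13, 14}
Step 11: union(4, 5) -> merged; set of 4 now {4, 5}
Step 12: find(6) -> no change; set of 6 is {0, 1, 2, 6, 7, 10, 11, 13, 14}
Step 13: union(15, 3) -> merged; set of 15 now {3, 15}
Step 14: union(13, 1) -> already same set; set of 13 now {0, 1, 2, 6, 7, 10, 11, 13, 14}
Step 15: union(15, 1) -> merged; set of 15 now {0, 1, 2, 3, 6, 7, 10, 11, 13, 14, 15}
Step 16: find(3) -> no change; set of 3 is {0, 1, 2, 3, 6, 7, 10, 11, 13, 14, 15}
Step 17: union(0, 5) -> merged; set of 0 now {0, 1, 2, 3, 4, 5, 6, 7, 10, 11, 13, 14, 15}
Step 18: union(4, 15) -> already same set; set of 4 now {0, 1, 2, 3, 4, 5, 6, 7, 10, 11, 13, 14, 15}
Step 19: union(0, 4) -> already same set; set of 0 now {0, 1, 2, 3, 4, 5, 6, 7, 10, 11, 13, 14, 15}
Step 20: find(8) -> no change; set of 8 is {8}
Step 21: union(11, 15) -> already same set; set of 11 now {0, 1, 2, 3, 4, 5, 6, 7, 10, 11, 13, 14, 15}
Step 22: union(2, 14) -> already same set; set of 2 now {0, 1, 2, 3, 4, 5, 6, 7, 10, 11, 13, 14, 15}
Step 23: union(6, 7) -> already same set; set of 6 now {0, 1, 2, 3, 4, 5, 6, 7, 10, 11, 13, 14, 15}
Step 24: find(12) -> no change; set of 12 is {12}
Set of 14: {0, 1, 2, 3, 4, 5, 6, 7, 10, 11, 13, 14, 15}; 11 is a member.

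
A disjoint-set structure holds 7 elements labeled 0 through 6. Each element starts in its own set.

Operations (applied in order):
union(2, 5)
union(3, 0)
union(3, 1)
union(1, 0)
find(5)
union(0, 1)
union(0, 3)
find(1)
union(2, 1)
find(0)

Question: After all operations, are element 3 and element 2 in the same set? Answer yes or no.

Answer: yes

Derivation:
Step 1: union(2, 5) -> merged; set of 2 now {2, 5}
Step 2: union(3, 0) -> merged; set of 3 now {0, 3}
Step 3: union(3, 1) -> merged; set of 3 now {0, 1, 3}
Step 4: union(1, 0) -> already same set; set of 1 now {0, 1, 3}
Step 5: find(5) -> no change; set of 5 is {2, 5}
Step 6: union(0, 1) -> already same set; set of 0 now {0, 1, 3}
Step 7: union(0, 3) -> already same set; set of 0 now {0, 1, 3}
Step 8: find(1) -> no change; set of 1 is {0, 1, 3}
Step 9: union(2, 1) -> merged; set of 2 now {0, 1, 2, 3, 5}
Step 10: find(0) -> no change; set of 0 is {0, 1, 2, 3, 5}
Set of 3: {0, 1, 2, 3, 5}; 2 is a member.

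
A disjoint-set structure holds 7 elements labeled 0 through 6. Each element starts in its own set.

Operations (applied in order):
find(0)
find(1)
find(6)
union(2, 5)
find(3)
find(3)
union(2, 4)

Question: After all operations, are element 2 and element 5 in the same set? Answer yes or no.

Step 1: find(0) -> no change; set of 0 is {0}
Step 2: find(1) -> no change; set of 1 is {1}
Step 3: find(6) -> no change; set of 6 is {6}
Step 4: union(2, 5) -> merged; set of 2 now {2, 5}
Step 5: find(3) -> no change; set of 3 is {3}
Step 6: find(3) -> no change; set of 3 is {3}
Step 7: union(2, 4) -> merged; set of 2 now {2, 4, 5}
Set of 2: {2, 4, 5}; 5 is a member.

Answer: yes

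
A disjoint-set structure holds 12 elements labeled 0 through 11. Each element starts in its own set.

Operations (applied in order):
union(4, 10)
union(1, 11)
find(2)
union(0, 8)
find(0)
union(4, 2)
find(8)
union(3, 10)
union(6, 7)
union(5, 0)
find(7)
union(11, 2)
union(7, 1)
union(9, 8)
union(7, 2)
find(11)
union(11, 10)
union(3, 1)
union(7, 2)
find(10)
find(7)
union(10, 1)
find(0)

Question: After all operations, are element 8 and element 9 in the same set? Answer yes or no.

Answer: yes

Derivation:
Step 1: union(4, 10) -> merged; set of 4 now {4, 10}
Step 2: union(1, 11) -> merged; set of 1 now {1, 11}
Step 3: find(2) -> no change; set of 2 is {2}
Step 4: union(0, 8) -> merged; set of 0 now {0, 8}
Step 5: find(0) -> no change; set of 0 is {0, 8}
Step 6: union(4, 2) -> merged; set of 4 now {2, 4, 10}
Step 7: find(8) -> no change; set of 8 is {0, 8}
Step 8: union(3, 10) -> merged; set of 3 now {2, 3, 4, 10}
Step 9: union(6, 7) -> merged; set of 6 now {6, 7}
Step 10: union(5, 0) -> merged; set of 5 now {0, 5, 8}
Step 11: find(7) -> no change; set of 7 is {6, 7}
Step 12: union(11, 2) -> merged; set of 11 now {1, 2, 3, 4, 10, 11}
Step 13: union(7, 1) -> merged; set of 7 now {1, 2, 3, 4, 6, 7, 10, 11}
Step 14: union(9, 8) -> merged; set of 9 now {0, 5, 8, 9}
Step 15: union(7, 2) -> already same set; set of 7 now {1, 2, 3, 4, 6, 7, 10, 11}
Step 16: find(11) -> no change; set of 11 is {1, 2, 3, 4, 6, 7, 10, 11}
Step 17: union(11, 10) -> already same set; set of 11 now {1, 2, 3, 4, 6, 7, 10, 11}
Step 18: union(3, 1) -> already same set; set of 3 now {1, 2, 3, 4, 6, 7, 10, 11}
Step 19: union(7, 2) -> already same set; set of 7 now {1, 2, 3, 4, 6, 7, 10, 11}
Step 20: find(10) -> no change; set of 10 is {1, 2, 3, 4, 6, 7, 10, 11}
Step 21: find(7) -> no change; set of 7 is {1, 2, 3, 4, 6, 7, 10, 11}
Step 22: union(10, 1) -> already same set; set of 10 now {1, 2, 3, 4, 6, 7, 10, 11}
Step 23: find(0) -> no change; set of 0 is {0, 5, 8, 9}
Set of 8: {0, 5, 8, 9}; 9 is a member.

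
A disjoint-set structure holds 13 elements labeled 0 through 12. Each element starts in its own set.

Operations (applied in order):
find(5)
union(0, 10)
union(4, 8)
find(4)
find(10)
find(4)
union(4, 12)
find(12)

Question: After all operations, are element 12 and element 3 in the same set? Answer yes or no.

Step 1: find(5) -> no change; set of 5 is {5}
Step 2: union(0, 10) -> merged; set of 0 now {0, 10}
Step 3: union(4, 8) -> merged; set of 4 now {4, 8}
Step 4: find(4) -> no change; set of 4 is {4, 8}
Step 5: find(10) -> no change; set of 10 is {0, 10}
Step 6: find(4) -> no change; set of 4 is {4, 8}
Step 7: union(4, 12) -> merged; set of 4 now {4, 8, 12}
Step 8: find(12) -> no change; set of 12 is {4, 8, 12}
Set of 12: {4, 8, 12}; 3 is not a member.

Answer: no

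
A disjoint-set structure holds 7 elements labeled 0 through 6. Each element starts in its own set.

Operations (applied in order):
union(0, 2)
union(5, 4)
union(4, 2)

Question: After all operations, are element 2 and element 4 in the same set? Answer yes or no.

Step 1: union(0, 2) -> merged; set of 0 now {0, 2}
Step 2: union(5, 4) -> merged; set of 5 now {4, 5}
Step 3: union(4, 2) -> merged; set of 4 now {0, 2, 4, 5}
Set of 2: {0, 2, 4, 5}; 4 is a member.

Answer: yes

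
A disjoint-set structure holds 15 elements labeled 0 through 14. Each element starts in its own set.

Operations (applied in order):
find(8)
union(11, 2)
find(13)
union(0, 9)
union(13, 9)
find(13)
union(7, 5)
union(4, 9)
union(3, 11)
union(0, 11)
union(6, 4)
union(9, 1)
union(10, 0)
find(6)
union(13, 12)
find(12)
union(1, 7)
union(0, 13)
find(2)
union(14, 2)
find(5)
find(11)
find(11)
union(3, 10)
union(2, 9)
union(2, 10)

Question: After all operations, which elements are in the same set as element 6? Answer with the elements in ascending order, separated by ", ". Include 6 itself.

Step 1: find(8) -> no change; set of 8 is {8}
Step 2: union(11, 2) -> merged; set of 11 now {2, 11}
Step 3: find(13) -> no change; set of 13 is {13}
Step 4: union(0, 9) -> merged; set of 0 now {0, 9}
Step 5: union(13, 9) -> merged; set of 13 now {0, 9, 13}
Step 6: find(13) -> no change; set of 13 is {0, 9, 13}
Step 7: union(7, 5) -> merged; set of 7 now {5, 7}
Step 8: union(4, 9) -> merged; set of 4 now {0, 4, 9, 13}
Step 9: union(3, 11) -> merged; set of 3 now {2, 3, 11}
Step 10: union(0, 11) -> merged; set of 0 now {0, 2, 3, 4, 9, 11, 13}
Step 11: union(6, 4) -> merged; set of 6 now {0, 2, 3, 4, 6, 9, 11, 13}
Step 12: union(9, 1) -> merged; set of 9 now {0, 1, 2, 3, 4, 6, 9, 11, 13}
Step 13: union(10, 0) -> merged; set of 10 now {0, 1, 2, 3, 4, 6, 9, 10, 11, 13}
Step 14: find(6) -> no change; set of 6 is {0, 1, 2, 3, 4, 6, 9, 10, 11, 13}
Step 15: union(13, 12) -> merged; set of 13 now {0, 1, 2, 3, 4, 6, 9, 10, 11, 12, 13}
Step 16: find(12) -> no change; set of 12 is {0, 1, 2, 3, 4, 6, 9, 10, 11, 12, 13}
Step 17: union(1, 7) -> merged; set of 1 now {0, 1, 2, 3, 4, 5, 6, 7, 9, 10, 11, 12, 13}
Step 18: union(0, 13) -> already same set; set of 0 now {0, 1, 2, 3, 4, 5, 6, 7, 9, 10, 11, 12, 13}
Step 19: find(2) -> no change; set of 2 is {0, 1, 2, 3, 4, 5, 6, 7, 9, 10, 11, 12, 13}
Step 20: union(14, 2) -> merged; set of 14 now {0, 1, 2, 3, 4, 5, 6, 7, 9, 10, 11, 12, 13, 14}
Step 21: find(5) -> no change; set of 5 is {0, 1, 2, 3, 4, 5, 6, 7, 9, 10, 11, 12, 13, 14}
Step 22: find(11) -> no change; set of 11 is {0, 1, 2, 3, 4, 5, 6, 7, 9, 10, 11, 12, 13, 14}
Step 23: find(11) -> no change; set of 11 is {0, 1, 2, 3, 4, 5, 6, 7, 9, 10, 11, 12, 13, 14}
Step 24: union(3, 10) -> already same set; set of 3 now {0, 1, 2, 3, 4, 5, 6, 7, 9, 10, 11, 12, 13, 14}
Step 25: union(2, 9) -> already same set; set of 2 now {0, 1, 2, 3, 4, 5, 6, 7, 9, 10, 11, 12, 13, 14}
Step 26: union(2, 10) -> already same set; set of 2 now {0, 1, 2, 3, 4, 5, 6, 7, 9, 10, 11, 12, 13, 14}
Component of 6: {0, 1, 2, 3, 4, 5, 6, 7, 9, 10, 11, 12, 13, 14}

Answer: 0, 1, 2, 3, 4, 5, 6, 7, 9, 10, 11, 12, 13, 14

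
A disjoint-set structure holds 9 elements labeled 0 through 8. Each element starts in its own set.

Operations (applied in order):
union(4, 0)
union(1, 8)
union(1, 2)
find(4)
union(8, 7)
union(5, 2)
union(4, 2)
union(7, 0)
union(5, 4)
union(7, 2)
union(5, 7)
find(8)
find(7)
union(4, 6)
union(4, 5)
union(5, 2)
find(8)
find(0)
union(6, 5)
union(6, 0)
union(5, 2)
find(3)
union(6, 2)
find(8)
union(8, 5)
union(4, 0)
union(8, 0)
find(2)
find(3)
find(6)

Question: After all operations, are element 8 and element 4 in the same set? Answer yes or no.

Step 1: union(4, 0) -> merged; set of 4 now {0, 4}
Step 2: union(1, 8) -> merged; set of 1 now {1, 8}
Step 3: union(1, 2) -> merged; set of 1 now {1, 2, 8}
Step 4: find(4) -> no change; set of 4 is {0, 4}
Step 5: union(8, 7) -> merged; set of 8 now {1, 2, 7, 8}
Step 6: union(5, 2) -> merged; set of 5 now {1, 2, 5, 7, 8}
Step 7: union(4, 2) -> merged; set of 4 now {0, 1, 2, 4, 5, 7, 8}
Step 8: union(7, 0) -> already same set; set of 7 now {0, 1, 2, 4, 5, 7, 8}
Step 9: union(5, 4) -> already same set; set of 5 now {0, 1, 2, 4, 5, 7, 8}
Step 10: union(7, 2) -> already same set; set of 7 now {0, 1, 2, 4, 5, 7, 8}
Step 11: union(5, 7) -> already same set; set of 5 now {0, 1, 2, 4, 5, 7, 8}
Step 12: find(8) -> no change; set of 8 is {0, 1, 2, 4, 5, 7, 8}
Step 13: find(7) -> no change; set of 7 is {0, 1, 2, 4, 5, 7, 8}
Step 14: union(4, 6) -> merged; set of 4 now {0, 1, 2, 4, 5, 6, 7, 8}
Step 15: union(4, 5) -> already same set; set of 4 now {0, 1, 2, 4, 5, 6, 7, 8}
Step 16: union(5, 2) -> already same set; set of 5 now {0, 1, 2, 4, 5, 6, 7, 8}
Step 17: find(8) -> no change; set of 8 is {0, 1, 2, 4, 5, 6, 7, 8}
Step 18: find(0) -> no change; set of 0 is {0, 1, 2, 4, 5, 6, 7, 8}
Step 19: union(6, 5) -> already same set; set of 6 now {0, 1, 2, 4, 5, 6, 7, 8}
Step 20: union(6, 0) -> already same set; set of 6 now {0, 1, 2, 4, 5, 6, 7, 8}
Step 21: union(5, 2) -> already same set; set of 5 now {0, 1, 2, 4, 5, 6, 7, 8}
Step 22: find(3) -> no change; set of 3 is {3}
Step 23: union(6, 2) -> already same set; set of 6 now {0, 1, 2, 4, 5, 6, 7, 8}
Step 24: find(8) -> no change; set of 8 is {0, 1, 2, 4, 5, 6, 7, 8}
Step 25: union(8, 5) -> already same set; set of 8 now {0, 1, 2, 4, 5, 6, 7, 8}
Step 26: union(4, 0) -> already same set; set of 4 now {0, 1, 2, 4, 5, 6, 7, 8}
Step 27: union(8, 0) -> already same set; set of 8 now {0, 1, 2, 4, 5, 6, 7, 8}
Step 28: find(2) -> no change; set of 2 is {0, 1, 2, 4, 5, 6, 7, 8}
Step 29: find(3) -> no change; set of 3 is {3}
Step 30: find(6) -> no change; set of 6 is {0, 1, 2, 4, 5, 6, 7, 8}
Set of 8: {0, 1, 2, 4, 5, 6, 7, 8}; 4 is a member.

Answer: yes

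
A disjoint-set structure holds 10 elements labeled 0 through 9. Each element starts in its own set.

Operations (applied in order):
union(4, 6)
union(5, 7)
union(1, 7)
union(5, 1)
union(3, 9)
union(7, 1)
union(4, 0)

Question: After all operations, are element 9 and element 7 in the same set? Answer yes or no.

Answer: no

Derivation:
Step 1: union(4, 6) -> merged; set of 4 now {4, 6}
Step 2: union(5, 7) -> merged; set of 5 now {5, 7}
Step 3: union(1, 7) -> merged; set of 1 now {1, 5, 7}
Step 4: union(5, 1) -> already same set; set of 5 now {1, 5, 7}
Step 5: union(3, 9) -> merged; set of 3 now {3, 9}
Step 6: union(7, 1) -> already same set; set of 7 now {1, 5, 7}
Step 7: union(4, 0) -> merged; set of 4 now {0, 4, 6}
Set of 9: {3, 9}; 7 is not a member.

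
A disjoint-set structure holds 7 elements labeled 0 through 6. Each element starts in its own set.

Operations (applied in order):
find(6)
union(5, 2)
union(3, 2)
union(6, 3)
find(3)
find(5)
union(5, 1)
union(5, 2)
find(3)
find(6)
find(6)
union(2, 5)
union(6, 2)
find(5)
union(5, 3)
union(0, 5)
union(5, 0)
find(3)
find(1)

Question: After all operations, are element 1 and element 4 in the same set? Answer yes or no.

Answer: no

Derivation:
Step 1: find(6) -> no change; set of 6 is {6}
Step 2: union(5, 2) -> merged; set of 5 now {2, 5}
Step 3: union(3, 2) -> merged; set of 3 now {2, 3, 5}
Step 4: union(6, 3) -> merged; set of 6 now {2, 3, 5, 6}
Step 5: find(3) -> no change; set of 3 is {2, 3, 5, 6}
Step 6: find(5) -> no change; set of 5 is {2, 3, 5, 6}
Step 7: union(5, 1) -> merged; set of 5 now {1, 2, 3, 5, 6}
Step 8: union(5, 2) -> already same set; set of 5 now {1, 2, 3, 5, 6}
Step 9: find(3) -> no change; set of 3 is {1, 2, 3, 5, 6}
Step 10: find(6) -> no change; set of 6 is {1, 2, 3, 5, 6}
Step 11: find(6) -> no change; set of 6 is {1, 2, 3, 5, 6}
Step 12: union(2, 5) -> already same set; set of 2 now {1, 2, 3, 5, 6}
Step 13: union(6, 2) -> already same set; set of 6 now {1, 2, 3, 5, 6}
Step 14: find(5) -> no change; set of 5 is {1, 2, 3, 5, 6}
Step 15: union(5, 3) -> already same set; set of 5 now {1, 2, 3, 5, 6}
Step 16: union(0, 5) -> merged; set of 0 now {0, 1, 2, 3, 5, 6}
Step 17: union(5, 0) -> already same set; set of 5 now {0, 1, 2, 3, 5, 6}
Step 18: find(3) -> no change; set of 3 is {0, 1, 2, 3, 5, 6}
Step 19: find(1) -> no change; set of 1 is {0, 1, 2, 3, 5, 6}
Set of 1: {0, 1, 2, 3, 5, 6}; 4 is not a member.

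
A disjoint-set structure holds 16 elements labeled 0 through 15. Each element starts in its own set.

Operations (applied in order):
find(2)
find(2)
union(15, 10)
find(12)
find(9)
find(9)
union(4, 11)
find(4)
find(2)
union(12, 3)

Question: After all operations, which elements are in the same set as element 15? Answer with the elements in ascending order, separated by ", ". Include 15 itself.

Step 1: find(2) -> no change; set of 2 is {2}
Step 2: find(2) -> no change; set of 2 is {2}
Step 3: union(15, 10) -> merged; set of 15 now {10, 15}
Step 4: find(12) -> no change; set of 12 is {12}
Step 5: find(9) -> no change; set of 9 is {9}
Step 6: find(9) -> no change; set of 9 is {9}
Step 7: union(4, 11) -> merged; set of 4 now {4, 11}
Step 8: find(4) -> no change; set of 4 is {4, 11}
Step 9: find(2) -> no change; set of 2 is {2}
Step 10: union(12, 3) -> merged; set of 12 now {3, 12}
Component of 15: {10, 15}

Answer: 10, 15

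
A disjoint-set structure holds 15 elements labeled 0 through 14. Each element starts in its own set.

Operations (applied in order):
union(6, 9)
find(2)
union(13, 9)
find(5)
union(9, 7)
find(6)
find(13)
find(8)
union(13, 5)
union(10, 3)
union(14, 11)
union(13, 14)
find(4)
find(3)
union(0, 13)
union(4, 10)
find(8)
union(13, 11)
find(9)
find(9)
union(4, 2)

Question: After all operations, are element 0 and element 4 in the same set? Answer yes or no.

Step 1: union(6, 9) -> merged; set of 6 now {6, 9}
Step 2: find(2) -> no change; set of 2 is {2}
Step 3: union(13, 9) -> merged; set of 13 now {6, 9, 13}
Step 4: find(5) -> no change; set of 5 is {5}
Step 5: union(9, 7) -> merged; set of 9 now {6, 7, 9, 13}
Step 6: find(6) -> no change; set of 6 is {6, 7, 9, 13}
Step 7: find(13) -> no change; set of 13 is {6, 7, 9, 13}
Step 8: find(8) -> no change; set of 8 is {8}
Step 9: union(13, 5) -> merged; set of 13 now {5, 6, 7, 9, 13}
Step 10: union(10, 3) -> merged; set of 10 now {3, 10}
Step 11: union(14, 11) -> merged; set of 14 now {11, 14}
Step 12: union(13, 14) -> merged; set of 13 now {5, 6, 7, 9, 11, 13, 14}
Step 13: find(4) -> no change; set of 4 is {4}
Step 14: find(3) -> no change; set of 3 is {3, 10}
Step 15: union(0, 13) -> merged; set of 0 now {0, 5, 6, 7, 9, 11, 13, 14}
Step 16: union(4, 10) -> merged; set of 4 now {3, 4, 10}
Step 17: find(8) -> no change; set of 8 is {8}
Step 18: union(13, 11) -> already same set; set of 13 now {0, 5, 6, 7, 9, 11, 13, 14}
Step 19: find(9) -> no change; set of 9 is {0, 5, 6, 7, 9, 11, 13, 14}
Step 20: find(9) -> no change; set of 9 is {0, 5, 6, 7, 9, 11, 13, 14}
Step 21: union(4, 2) -> merged; set of 4 now {2, 3, 4, 10}
Set of 0: {0, 5, 6, 7, 9, 11, 13, 14}; 4 is not a member.

Answer: no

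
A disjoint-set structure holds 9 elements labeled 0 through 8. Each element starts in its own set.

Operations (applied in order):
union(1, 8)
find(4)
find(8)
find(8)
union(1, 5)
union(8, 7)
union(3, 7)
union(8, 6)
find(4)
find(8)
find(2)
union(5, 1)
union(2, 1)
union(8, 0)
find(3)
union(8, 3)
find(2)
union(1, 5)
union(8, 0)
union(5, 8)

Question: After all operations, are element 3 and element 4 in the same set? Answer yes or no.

Answer: no

Derivation:
Step 1: union(1, 8) -> merged; set of 1 now {1, 8}
Step 2: find(4) -> no change; set of 4 is {4}
Step 3: find(8) -> no change; set of 8 is {1, 8}
Step 4: find(8) -> no change; set of 8 is {1, 8}
Step 5: union(1, 5) -> merged; set of 1 now {1, 5, 8}
Step 6: union(8, 7) -> merged; set of 8 now {1, 5, 7, 8}
Step 7: union(3, 7) -> merged; set of 3 now {1, 3, 5, 7, 8}
Step 8: union(8, 6) -> merged; set of 8 now {1, 3, 5, 6, 7, 8}
Step 9: find(4) -> no change; set of 4 is {4}
Step 10: find(8) -> no change; set of 8 is {1, 3, 5, 6, 7, 8}
Step 11: find(2) -> no change; set of 2 is {2}
Step 12: union(5, 1) -> already same set; set of 5 now {1, 3, 5, 6, 7, 8}
Step 13: union(2, 1) -> merged; set of 2 now {1, 2, 3, 5, 6, 7, 8}
Step 14: union(8, 0) -> merged; set of 8 now {0, 1, 2, 3, 5, 6, 7, 8}
Step 15: find(3) -> no change; set of 3 is {0, 1, 2, 3, 5, 6, 7, 8}
Step 16: union(8, 3) -> already same set; set of 8 now {0, 1, 2, 3, 5, 6, 7, 8}
Step 17: find(2) -> no change; set of 2 is {0, 1, 2, 3, 5, 6, 7, 8}
Step 18: union(1, 5) -> already same set; set of 1 now {0, 1, 2, 3, 5, 6, 7, 8}
Step 19: union(8, 0) -> already same set; set of 8 now {0, 1, 2, 3, 5, 6, 7, 8}
Step 20: union(5, 8) -> already same set; set of 5 now {0, 1, 2, 3, 5, 6, 7, 8}
Set of 3: {0, 1, 2, 3, 5, 6, 7, 8}; 4 is not a member.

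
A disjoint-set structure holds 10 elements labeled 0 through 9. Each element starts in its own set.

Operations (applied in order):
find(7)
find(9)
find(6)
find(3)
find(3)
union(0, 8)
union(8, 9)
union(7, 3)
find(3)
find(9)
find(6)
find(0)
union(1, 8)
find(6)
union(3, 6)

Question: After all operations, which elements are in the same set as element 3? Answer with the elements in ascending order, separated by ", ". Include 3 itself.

Step 1: find(7) -> no change; set of 7 is {7}
Step 2: find(9) -> no change; set of 9 is {9}
Step 3: find(6) -> no change; set of 6 is {6}
Step 4: find(3) -> no change; set of 3 is {3}
Step 5: find(3) -> no change; set of 3 is {3}
Step 6: union(0, 8) -> merged; set of 0 now {0, 8}
Step 7: union(8, 9) -> merged; set of 8 now {0, 8, 9}
Step 8: union(7, 3) -> merged; set of 7 now {3, 7}
Step 9: find(3) -> no change; set of 3 is {3, 7}
Step 10: find(9) -> no change; set of 9 is {0, 8, 9}
Step 11: find(6) -> no change; set of 6 is {6}
Step 12: find(0) -> no change; set of 0 is {0, 8, 9}
Step 13: union(1, 8) -> merged; set of 1 now {0, 1, 8, 9}
Step 14: find(6) -> no change; set of 6 is {6}
Step 15: union(3, 6) -> merged; set of 3 now {3, 6, 7}
Component of 3: {3, 6, 7}

Answer: 3, 6, 7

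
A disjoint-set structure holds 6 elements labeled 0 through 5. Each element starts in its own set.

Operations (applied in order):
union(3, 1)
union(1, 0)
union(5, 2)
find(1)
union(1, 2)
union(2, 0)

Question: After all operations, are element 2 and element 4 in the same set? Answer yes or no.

Answer: no

Derivation:
Step 1: union(3, 1) -> merged; set of 3 now {1, 3}
Step 2: union(1, 0) -> merged; set of 1 now {0, 1, 3}
Step 3: union(5, 2) -> merged; set of 5 now {2, 5}
Step 4: find(1) -> no change; set of 1 is {0, 1, 3}
Step 5: union(1, 2) -> merged; set of 1 now {0, 1, 2, 3, 5}
Step 6: union(2, 0) -> already same set; set of 2 now {0, 1, 2, 3, 5}
Set of 2: {0, 1, 2, 3, 5}; 4 is not a member.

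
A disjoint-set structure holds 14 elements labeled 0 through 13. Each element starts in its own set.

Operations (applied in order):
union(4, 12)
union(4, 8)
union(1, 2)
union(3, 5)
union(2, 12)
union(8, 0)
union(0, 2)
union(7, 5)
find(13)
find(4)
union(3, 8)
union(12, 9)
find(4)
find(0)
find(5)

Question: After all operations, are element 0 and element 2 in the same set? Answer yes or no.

Answer: yes

Derivation:
Step 1: union(4, 12) -> merged; set of 4 now {4, 12}
Step 2: union(4, 8) -> merged; set of 4 now {4, 8, 12}
Step 3: union(1, 2) -> merged; set of 1 now {1, 2}
Step 4: union(3, 5) -> merged; set of 3 now {3, 5}
Step 5: union(2, 12) -> merged; set of 2 now {1, 2, 4, 8, 12}
Step 6: union(8, 0) -> merged; set of 8 now {0, 1, 2, 4, 8, 12}
Step 7: union(0, 2) -> already same set; set of 0 now {0, 1, 2, 4, 8, 12}
Step 8: union(7, 5) -> merged; set of 7 now {3, 5, 7}
Step 9: find(13) -> no change; set of 13 is {13}
Step 10: find(4) -> no change; set of 4 is {0, 1, 2, 4, 8, 12}
Step 11: union(3, 8) -> merged; set of 3 now {0, 1, 2, 3, 4, 5, 7, 8, 12}
Step 12: union(12, 9) -> merged; set of 12 now {0, 1, 2, 3, 4, 5, 7, 8, 9, 12}
Step 13: find(4) -> no change; set of 4 is {0, 1, 2, 3, 4, 5, 7, 8, 9, 12}
Step 14: find(0) -> no change; set of 0 is {0, 1, 2, 3, 4, 5, 7, 8, 9, 12}
Step 15: find(5) -> no change; set of 5 is {0, 1, 2, 3, 4, 5, 7, 8, 9, 12}
Set of 0: {0, 1, 2, 3, 4, 5, 7, 8, 9, 12}; 2 is a member.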